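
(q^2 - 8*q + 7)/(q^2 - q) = (q - 7)/q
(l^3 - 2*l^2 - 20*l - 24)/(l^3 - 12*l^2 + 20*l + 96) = (l + 2)/(l - 8)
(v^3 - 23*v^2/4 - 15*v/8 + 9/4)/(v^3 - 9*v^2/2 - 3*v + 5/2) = (4*v^2 - 21*v - 18)/(4*(v^2 - 4*v - 5))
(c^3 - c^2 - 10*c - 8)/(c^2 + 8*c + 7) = (c^2 - 2*c - 8)/(c + 7)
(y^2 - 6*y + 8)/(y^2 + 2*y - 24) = (y - 2)/(y + 6)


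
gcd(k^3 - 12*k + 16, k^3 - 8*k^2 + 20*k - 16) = k^2 - 4*k + 4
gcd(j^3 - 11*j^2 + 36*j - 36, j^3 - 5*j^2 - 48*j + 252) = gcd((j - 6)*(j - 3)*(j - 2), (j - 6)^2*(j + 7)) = j - 6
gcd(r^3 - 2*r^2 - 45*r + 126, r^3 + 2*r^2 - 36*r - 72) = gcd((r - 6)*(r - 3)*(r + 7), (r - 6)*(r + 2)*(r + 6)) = r - 6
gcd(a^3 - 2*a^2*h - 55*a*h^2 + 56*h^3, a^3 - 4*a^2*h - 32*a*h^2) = a - 8*h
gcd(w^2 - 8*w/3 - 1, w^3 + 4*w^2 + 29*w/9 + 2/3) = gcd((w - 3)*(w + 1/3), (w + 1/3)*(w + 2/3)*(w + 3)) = w + 1/3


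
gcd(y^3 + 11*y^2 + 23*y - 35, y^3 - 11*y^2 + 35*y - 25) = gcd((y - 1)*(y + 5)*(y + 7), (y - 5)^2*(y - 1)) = y - 1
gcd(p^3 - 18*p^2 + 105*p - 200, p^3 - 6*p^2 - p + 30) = p - 5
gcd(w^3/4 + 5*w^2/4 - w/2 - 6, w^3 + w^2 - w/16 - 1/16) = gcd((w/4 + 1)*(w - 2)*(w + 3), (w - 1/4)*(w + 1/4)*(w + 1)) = 1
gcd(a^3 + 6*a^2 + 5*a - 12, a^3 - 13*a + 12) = a^2 + 3*a - 4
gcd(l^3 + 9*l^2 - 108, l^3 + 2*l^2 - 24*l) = l + 6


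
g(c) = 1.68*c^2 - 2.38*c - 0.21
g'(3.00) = 7.70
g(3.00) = 7.77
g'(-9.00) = -32.62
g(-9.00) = 157.29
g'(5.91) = 17.48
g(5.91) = 44.40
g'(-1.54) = -7.55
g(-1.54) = 7.44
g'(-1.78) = -8.36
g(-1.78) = 9.35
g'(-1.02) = -5.81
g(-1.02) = 3.97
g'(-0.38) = -3.66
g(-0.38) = 0.94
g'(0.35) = -1.20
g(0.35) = -0.84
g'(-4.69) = -18.14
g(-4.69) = 47.91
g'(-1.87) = -8.66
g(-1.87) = 10.12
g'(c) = 3.36*c - 2.38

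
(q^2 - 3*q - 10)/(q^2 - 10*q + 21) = (q^2 - 3*q - 10)/(q^2 - 10*q + 21)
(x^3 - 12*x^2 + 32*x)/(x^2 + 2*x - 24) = x*(x - 8)/(x + 6)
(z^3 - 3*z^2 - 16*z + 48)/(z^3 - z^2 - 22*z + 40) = (z^2 + z - 12)/(z^2 + 3*z - 10)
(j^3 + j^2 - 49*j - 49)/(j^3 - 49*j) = (j + 1)/j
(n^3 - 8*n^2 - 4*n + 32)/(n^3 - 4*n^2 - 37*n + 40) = (n^2 - 4)/(n^2 + 4*n - 5)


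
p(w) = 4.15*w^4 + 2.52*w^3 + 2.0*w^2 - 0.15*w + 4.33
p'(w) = 16.6*w^3 + 7.56*w^2 + 4.0*w - 0.15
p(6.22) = 6898.88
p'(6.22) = 4311.87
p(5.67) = 4816.37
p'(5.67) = 3291.49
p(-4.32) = 1284.52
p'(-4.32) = -1214.66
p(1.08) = 15.32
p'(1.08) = 33.90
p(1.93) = 87.19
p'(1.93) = 155.07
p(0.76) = 7.86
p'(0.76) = 14.54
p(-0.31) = 4.53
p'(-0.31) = -1.16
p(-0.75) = 5.82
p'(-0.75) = -5.90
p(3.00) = 426.07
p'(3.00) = 528.09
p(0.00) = 4.33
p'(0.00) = -0.15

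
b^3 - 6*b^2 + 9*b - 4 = (b - 4)*(b - 1)^2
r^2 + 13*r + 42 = (r + 6)*(r + 7)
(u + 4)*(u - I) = u^2 + 4*u - I*u - 4*I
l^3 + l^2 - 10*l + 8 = (l - 2)*(l - 1)*(l + 4)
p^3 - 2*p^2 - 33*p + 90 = (p - 5)*(p - 3)*(p + 6)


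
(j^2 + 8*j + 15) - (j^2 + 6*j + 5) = 2*j + 10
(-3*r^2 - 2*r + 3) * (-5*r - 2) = 15*r^3 + 16*r^2 - 11*r - 6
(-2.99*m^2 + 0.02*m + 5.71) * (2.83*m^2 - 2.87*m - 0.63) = -8.4617*m^4 + 8.6379*m^3 + 17.9856*m^2 - 16.4003*m - 3.5973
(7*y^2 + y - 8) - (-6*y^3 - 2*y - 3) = 6*y^3 + 7*y^2 + 3*y - 5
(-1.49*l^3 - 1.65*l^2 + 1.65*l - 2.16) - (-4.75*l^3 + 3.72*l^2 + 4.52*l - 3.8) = 3.26*l^3 - 5.37*l^2 - 2.87*l + 1.64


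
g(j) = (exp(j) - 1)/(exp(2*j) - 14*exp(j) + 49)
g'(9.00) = 0.00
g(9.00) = 0.00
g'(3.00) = -0.22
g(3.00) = 0.11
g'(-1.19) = 0.01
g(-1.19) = -0.02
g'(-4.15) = 0.00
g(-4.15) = -0.02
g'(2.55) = -1.16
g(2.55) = 0.35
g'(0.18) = 0.04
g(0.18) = 0.01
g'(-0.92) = 0.01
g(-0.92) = -0.01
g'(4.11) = -0.03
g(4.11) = 0.02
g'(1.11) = 0.39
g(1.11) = 0.13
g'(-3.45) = 0.00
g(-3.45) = -0.02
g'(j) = (exp(j) - 1)*(-2*exp(2*j) + 14*exp(j))/(exp(2*j) - 14*exp(j) + 49)^2 + exp(j)/(exp(2*j) - 14*exp(j) + 49) = (-exp(j) - 5)*exp(j)/(exp(3*j) - 21*exp(2*j) + 147*exp(j) - 343)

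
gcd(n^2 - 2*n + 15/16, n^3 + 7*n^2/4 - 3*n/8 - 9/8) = n - 3/4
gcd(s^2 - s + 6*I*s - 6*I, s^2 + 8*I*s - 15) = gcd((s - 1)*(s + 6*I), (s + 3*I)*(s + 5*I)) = 1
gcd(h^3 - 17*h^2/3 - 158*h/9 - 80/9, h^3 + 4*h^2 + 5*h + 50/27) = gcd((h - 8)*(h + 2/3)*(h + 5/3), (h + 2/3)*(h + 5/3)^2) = h^2 + 7*h/3 + 10/9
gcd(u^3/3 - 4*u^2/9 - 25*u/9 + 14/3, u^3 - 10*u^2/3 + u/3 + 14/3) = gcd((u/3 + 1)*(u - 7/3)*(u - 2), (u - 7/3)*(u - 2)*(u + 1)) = u^2 - 13*u/3 + 14/3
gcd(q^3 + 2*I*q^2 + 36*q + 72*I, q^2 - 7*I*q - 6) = q - 6*I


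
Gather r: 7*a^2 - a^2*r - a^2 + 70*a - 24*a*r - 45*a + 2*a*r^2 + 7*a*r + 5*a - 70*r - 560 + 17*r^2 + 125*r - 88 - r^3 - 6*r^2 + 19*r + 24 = 6*a^2 + 30*a - r^3 + r^2*(2*a + 11) + r*(-a^2 - 17*a + 74) - 624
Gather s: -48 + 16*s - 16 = 16*s - 64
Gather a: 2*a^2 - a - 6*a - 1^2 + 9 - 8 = 2*a^2 - 7*a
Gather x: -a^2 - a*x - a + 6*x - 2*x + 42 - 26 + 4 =-a^2 - a + x*(4 - a) + 20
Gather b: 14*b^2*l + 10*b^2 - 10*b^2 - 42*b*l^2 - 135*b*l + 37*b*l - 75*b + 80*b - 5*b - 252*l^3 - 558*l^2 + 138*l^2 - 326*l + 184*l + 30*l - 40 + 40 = 14*b^2*l + b*(-42*l^2 - 98*l) - 252*l^3 - 420*l^2 - 112*l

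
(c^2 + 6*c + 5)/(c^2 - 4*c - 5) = (c + 5)/(c - 5)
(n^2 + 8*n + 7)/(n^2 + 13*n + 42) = (n + 1)/(n + 6)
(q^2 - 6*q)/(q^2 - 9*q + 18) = q/(q - 3)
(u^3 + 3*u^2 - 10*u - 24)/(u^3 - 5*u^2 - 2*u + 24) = (u + 4)/(u - 4)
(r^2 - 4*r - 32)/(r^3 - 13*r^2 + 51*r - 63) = (r^2 - 4*r - 32)/(r^3 - 13*r^2 + 51*r - 63)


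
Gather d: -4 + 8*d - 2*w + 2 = 8*d - 2*w - 2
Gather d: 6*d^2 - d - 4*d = 6*d^2 - 5*d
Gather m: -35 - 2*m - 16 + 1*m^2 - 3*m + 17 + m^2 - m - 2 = 2*m^2 - 6*m - 36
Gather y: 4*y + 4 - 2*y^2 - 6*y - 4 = -2*y^2 - 2*y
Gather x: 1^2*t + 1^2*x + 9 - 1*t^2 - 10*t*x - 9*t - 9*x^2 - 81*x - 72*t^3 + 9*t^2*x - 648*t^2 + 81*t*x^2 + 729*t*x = -72*t^3 - 649*t^2 - 8*t + x^2*(81*t - 9) + x*(9*t^2 + 719*t - 80) + 9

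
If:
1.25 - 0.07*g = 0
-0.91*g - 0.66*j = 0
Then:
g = 17.86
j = -24.62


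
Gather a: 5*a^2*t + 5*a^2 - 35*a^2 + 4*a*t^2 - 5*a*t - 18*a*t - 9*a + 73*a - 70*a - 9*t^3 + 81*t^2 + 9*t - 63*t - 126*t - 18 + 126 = a^2*(5*t - 30) + a*(4*t^2 - 23*t - 6) - 9*t^3 + 81*t^2 - 180*t + 108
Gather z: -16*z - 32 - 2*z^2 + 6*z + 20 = -2*z^2 - 10*z - 12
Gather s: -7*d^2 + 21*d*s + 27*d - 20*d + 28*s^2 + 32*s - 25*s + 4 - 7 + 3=-7*d^2 + 7*d + 28*s^2 + s*(21*d + 7)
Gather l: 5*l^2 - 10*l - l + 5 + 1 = 5*l^2 - 11*l + 6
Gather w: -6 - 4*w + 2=-4*w - 4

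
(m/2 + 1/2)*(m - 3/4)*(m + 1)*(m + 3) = m^4/2 + 17*m^3/8 + 13*m^2/8 - 9*m/8 - 9/8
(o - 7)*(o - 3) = o^2 - 10*o + 21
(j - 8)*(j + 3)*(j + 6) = j^3 + j^2 - 54*j - 144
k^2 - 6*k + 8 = (k - 4)*(k - 2)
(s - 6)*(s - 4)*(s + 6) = s^3 - 4*s^2 - 36*s + 144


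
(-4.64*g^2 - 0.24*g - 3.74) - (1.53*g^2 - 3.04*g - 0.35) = -6.17*g^2 + 2.8*g - 3.39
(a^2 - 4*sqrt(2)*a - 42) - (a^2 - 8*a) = -4*sqrt(2)*a + 8*a - 42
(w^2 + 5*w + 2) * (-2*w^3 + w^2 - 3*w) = -2*w^5 - 9*w^4 - 2*w^3 - 13*w^2 - 6*w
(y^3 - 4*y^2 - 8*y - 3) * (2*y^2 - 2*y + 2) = 2*y^5 - 10*y^4 - 6*y^3 + 2*y^2 - 10*y - 6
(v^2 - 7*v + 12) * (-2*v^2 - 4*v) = -2*v^4 + 10*v^3 + 4*v^2 - 48*v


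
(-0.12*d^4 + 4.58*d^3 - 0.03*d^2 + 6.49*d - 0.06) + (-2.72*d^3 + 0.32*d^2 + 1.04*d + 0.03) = -0.12*d^4 + 1.86*d^3 + 0.29*d^2 + 7.53*d - 0.03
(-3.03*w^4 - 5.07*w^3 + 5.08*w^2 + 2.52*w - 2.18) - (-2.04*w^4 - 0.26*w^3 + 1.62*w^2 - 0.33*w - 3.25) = -0.99*w^4 - 4.81*w^3 + 3.46*w^2 + 2.85*w + 1.07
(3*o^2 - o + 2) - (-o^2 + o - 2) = 4*o^2 - 2*o + 4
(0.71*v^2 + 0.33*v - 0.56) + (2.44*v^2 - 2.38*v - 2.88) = 3.15*v^2 - 2.05*v - 3.44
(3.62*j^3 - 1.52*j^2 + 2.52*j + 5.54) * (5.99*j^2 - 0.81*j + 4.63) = 21.6838*j^5 - 12.037*j^4 + 33.0866*j^3 + 24.1058*j^2 + 7.1802*j + 25.6502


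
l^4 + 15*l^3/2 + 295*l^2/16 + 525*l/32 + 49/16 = (l + 1/4)*(l + 7/4)*(l + 2)*(l + 7/2)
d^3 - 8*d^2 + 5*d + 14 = (d - 7)*(d - 2)*(d + 1)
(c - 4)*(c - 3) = c^2 - 7*c + 12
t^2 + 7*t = t*(t + 7)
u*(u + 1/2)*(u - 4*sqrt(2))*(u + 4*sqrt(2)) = u^4 + u^3/2 - 32*u^2 - 16*u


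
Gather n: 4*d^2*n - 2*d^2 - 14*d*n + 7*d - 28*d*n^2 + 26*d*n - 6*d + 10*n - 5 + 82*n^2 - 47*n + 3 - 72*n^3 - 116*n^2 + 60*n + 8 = -2*d^2 + d - 72*n^3 + n^2*(-28*d - 34) + n*(4*d^2 + 12*d + 23) + 6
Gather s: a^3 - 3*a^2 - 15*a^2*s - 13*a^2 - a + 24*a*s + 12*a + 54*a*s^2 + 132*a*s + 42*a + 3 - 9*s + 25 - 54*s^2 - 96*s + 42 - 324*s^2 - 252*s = a^3 - 16*a^2 + 53*a + s^2*(54*a - 378) + s*(-15*a^2 + 156*a - 357) + 70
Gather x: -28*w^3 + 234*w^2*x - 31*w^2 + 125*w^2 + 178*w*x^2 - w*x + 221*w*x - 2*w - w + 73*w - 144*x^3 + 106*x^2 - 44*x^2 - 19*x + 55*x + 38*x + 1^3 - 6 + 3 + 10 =-28*w^3 + 94*w^2 + 70*w - 144*x^3 + x^2*(178*w + 62) + x*(234*w^2 + 220*w + 74) + 8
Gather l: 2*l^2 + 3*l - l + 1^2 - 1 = 2*l^2 + 2*l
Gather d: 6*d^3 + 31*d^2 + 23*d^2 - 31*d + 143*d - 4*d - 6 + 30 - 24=6*d^3 + 54*d^2 + 108*d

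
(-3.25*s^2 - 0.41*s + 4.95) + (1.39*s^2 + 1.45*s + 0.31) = -1.86*s^2 + 1.04*s + 5.26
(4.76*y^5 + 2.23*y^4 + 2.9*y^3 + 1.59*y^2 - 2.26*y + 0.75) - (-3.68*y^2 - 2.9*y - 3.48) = 4.76*y^5 + 2.23*y^4 + 2.9*y^3 + 5.27*y^2 + 0.64*y + 4.23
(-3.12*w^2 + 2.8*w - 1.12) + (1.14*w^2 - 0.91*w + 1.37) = -1.98*w^2 + 1.89*w + 0.25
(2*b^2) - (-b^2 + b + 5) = 3*b^2 - b - 5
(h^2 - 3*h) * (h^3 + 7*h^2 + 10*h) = h^5 + 4*h^4 - 11*h^3 - 30*h^2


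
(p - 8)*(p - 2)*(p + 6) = p^3 - 4*p^2 - 44*p + 96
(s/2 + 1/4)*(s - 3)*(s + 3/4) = s^3/2 - 7*s^2/8 - 27*s/16 - 9/16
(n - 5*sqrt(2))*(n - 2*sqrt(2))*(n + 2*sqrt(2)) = n^3 - 5*sqrt(2)*n^2 - 8*n + 40*sqrt(2)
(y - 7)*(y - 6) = y^2 - 13*y + 42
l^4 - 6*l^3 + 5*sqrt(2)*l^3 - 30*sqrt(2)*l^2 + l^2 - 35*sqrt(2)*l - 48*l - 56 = (l - 7)*(l + 1)*(l + sqrt(2))*(l + 4*sqrt(2))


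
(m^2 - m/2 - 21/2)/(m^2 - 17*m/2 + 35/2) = (m + 3)/(m - 5)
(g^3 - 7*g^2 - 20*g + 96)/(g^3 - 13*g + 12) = (g - 8)/(g - 1)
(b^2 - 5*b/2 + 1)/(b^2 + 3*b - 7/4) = 2*(b - 2)/(2*b + 7)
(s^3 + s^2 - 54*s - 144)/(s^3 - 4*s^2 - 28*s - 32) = (s^2 + 9*s + 18)/(s^2 + 4*s + 4)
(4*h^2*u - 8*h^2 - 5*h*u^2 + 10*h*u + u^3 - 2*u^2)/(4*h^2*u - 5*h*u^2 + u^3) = (u - 2)/u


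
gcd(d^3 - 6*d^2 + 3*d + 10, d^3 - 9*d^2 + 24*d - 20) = d^2 - 7*d + 10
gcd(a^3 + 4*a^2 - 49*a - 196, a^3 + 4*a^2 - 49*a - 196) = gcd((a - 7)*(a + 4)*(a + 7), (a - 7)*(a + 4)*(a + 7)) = a^3 + 4*a^2 - 49*a - 196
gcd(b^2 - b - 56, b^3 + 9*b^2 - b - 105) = b + 7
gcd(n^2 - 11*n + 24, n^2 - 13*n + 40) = n - 8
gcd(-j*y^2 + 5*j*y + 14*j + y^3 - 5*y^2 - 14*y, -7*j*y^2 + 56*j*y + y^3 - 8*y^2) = 1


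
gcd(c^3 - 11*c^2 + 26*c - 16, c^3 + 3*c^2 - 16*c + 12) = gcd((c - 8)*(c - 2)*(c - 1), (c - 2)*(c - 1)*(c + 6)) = c^2 - 3*c + 2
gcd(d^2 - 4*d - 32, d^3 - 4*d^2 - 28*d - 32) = d - 8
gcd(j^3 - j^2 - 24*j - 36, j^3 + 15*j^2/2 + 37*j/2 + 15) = j^2 + 5*j + 6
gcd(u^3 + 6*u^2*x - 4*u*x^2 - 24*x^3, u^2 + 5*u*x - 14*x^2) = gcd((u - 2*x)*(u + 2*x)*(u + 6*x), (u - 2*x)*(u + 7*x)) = -u + 2*x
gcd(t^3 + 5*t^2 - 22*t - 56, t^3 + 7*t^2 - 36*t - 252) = t + 7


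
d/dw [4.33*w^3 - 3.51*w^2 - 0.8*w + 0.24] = 12.99*w^2 - 7.02*w - 0.8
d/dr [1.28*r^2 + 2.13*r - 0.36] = 2.56*r + 2.13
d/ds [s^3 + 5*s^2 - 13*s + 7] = 3*s^2 + 10*s - 13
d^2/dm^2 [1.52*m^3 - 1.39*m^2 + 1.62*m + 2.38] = 9.12*m - 2.78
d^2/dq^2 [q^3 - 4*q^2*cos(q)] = 4*q^2*cos(q) + 16*q*sin(q) + 6*q - 8*cos(q)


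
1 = 1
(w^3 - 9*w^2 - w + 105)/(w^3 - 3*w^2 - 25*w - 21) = (w - 5)/(w + 1)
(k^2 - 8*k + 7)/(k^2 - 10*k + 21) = (k - 1)/(k - 3)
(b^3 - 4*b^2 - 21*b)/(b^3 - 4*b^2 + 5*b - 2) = b*(b^2 - 4*b - 21)/(b^3 - 4*b^2 + 5*b - 2)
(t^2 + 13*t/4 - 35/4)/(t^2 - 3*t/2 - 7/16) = 4*(t + 5)/(4*t + 1)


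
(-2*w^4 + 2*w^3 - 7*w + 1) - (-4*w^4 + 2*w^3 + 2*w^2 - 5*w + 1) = 2*w^4 - 2*w^2 - 2*w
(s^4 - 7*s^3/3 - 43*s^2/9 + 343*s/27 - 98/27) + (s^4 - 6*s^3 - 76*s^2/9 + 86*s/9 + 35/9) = 2*s^4 - 25*s^3/3 - 119*s^2/9 + 601*s/27 + 7/27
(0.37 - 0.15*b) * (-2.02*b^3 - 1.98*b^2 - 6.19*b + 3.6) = 0.303*b^4 - 0.4504*b^3 + 0.1959*b^2 - 2.8303*b + 1.332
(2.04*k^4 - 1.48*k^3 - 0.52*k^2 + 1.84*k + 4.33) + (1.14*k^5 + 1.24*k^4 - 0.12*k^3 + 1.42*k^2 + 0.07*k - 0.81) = 1.14*k^5 + 3.28*k^4 - 1.6*k^3 + 0.9*k^2 + 1.91*k + 3.52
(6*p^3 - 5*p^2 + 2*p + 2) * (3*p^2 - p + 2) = 18*p^5 - 21*p^4 + 23*p^3 - 6*p^2 + 2*p + 4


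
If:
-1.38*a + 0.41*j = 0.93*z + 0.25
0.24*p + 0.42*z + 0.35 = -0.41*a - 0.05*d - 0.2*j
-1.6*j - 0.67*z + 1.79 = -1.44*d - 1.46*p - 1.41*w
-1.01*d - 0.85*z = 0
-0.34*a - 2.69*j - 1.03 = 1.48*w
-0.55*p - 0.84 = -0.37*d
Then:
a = 0.46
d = 0.73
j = 0.19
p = -1.03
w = -1.15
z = -0.87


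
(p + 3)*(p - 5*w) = p^2 - 5*p*w + 3*p - 15*w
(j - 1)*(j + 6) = j^2 + 5*j - 6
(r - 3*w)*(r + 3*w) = r^2 - 9*w^2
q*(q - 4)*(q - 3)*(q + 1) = q^4 - 6*q^3 + 5*q^2 + 12*q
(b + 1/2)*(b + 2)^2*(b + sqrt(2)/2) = b^4 + sqrt(2)*b^3/2 + 9*b^3/2 + 9*sqrt(2)*b^2/4 + 6*b^2 + 2*b + 3*sqrt(2)*b + sqrt(2)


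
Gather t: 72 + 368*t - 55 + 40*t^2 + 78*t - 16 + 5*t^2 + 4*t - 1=45*t^2 + 450*t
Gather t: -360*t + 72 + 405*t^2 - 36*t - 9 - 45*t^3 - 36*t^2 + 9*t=-45*t^3 + 369*t^2 - 387*t + 63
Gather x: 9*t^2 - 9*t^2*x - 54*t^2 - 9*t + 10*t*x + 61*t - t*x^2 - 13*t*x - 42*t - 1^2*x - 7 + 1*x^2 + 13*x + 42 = -45*t^2 + 10*t + x^2*(1 - t) + x*(-9*t^2 - 3*t + 12) + 35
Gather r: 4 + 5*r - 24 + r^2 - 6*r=r^2 - r - 20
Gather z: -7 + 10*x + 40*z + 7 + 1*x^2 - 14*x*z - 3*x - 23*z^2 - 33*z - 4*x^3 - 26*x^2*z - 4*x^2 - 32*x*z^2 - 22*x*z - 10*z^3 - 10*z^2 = -4*x^3 - 3*x^2 + 7*x - 10*z^3 + z^2*(-32*x - 33) + z*(-26*x^2 - 36*x + 7)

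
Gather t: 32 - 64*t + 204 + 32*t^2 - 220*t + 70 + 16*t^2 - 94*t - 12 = 48*t^2 - 378*t + 294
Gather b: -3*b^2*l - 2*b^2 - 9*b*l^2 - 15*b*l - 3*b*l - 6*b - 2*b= b^2*(-3*l - 2) + b*(-9*l^2 - 18*l - 8)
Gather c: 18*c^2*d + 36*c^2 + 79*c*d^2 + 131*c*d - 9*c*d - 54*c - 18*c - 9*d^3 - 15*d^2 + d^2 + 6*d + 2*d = c^2*(18*d + 36) + c*(79*d^2 + 122*d - 72) - 9*d^3 - 14*d^2 + 8*d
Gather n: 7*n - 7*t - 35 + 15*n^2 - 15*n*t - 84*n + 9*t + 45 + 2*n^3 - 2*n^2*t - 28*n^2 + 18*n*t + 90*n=2*n^3 + n^2*(-2*t - 13) + n*(3*t + 13) + 2*t + 10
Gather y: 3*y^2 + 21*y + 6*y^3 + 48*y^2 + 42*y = 6*y^3 + 51*y^2 + 63*y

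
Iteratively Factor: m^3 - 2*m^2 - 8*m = (m - 4)*(m^2 + 2*m) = m*(m - 4)*(m + 2)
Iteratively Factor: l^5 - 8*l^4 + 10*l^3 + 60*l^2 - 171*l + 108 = (l - 3)*(l^4 - 5*l^3 - 5*l^2 + 45*l - 36) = (l - 3)*(l - 1)*(l^3 - 4*l^2 - 9*l + 36) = (l - 3)^2*(l - 1)*(l^2 - l - 12) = (l - 3)^2*(l - 1)*(l + 3)*(l - 4)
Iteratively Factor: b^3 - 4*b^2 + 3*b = (b)*(b^2 - 4*b + 3) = b*(b - 3)*(b - 1)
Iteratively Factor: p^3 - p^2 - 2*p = (p)*(p^2 - p - 2) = p*(p - 2)*(p + 1)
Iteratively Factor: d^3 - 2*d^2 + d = (d - 1)*(d^2 - d) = (d - 1)^2*(d)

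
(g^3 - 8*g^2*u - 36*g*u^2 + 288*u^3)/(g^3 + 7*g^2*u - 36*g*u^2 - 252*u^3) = (g - 8*u)/(g + 7*u)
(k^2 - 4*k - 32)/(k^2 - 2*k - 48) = (k + 4)/(k + 6)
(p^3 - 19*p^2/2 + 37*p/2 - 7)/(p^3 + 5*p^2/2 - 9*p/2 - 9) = (2*p^2 - 15*p + 7)/(2*p^2 + 9*p + 9)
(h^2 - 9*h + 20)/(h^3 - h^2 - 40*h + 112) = (h - 5)/(h^2 + 3*h - 28)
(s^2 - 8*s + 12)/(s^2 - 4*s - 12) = (s - 2)/(s + 2)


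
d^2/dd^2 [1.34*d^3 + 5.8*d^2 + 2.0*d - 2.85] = 8.04*d + 11.6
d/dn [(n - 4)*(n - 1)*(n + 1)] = 3*n^2 - 8*n - 1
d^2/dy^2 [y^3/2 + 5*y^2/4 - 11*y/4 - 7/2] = 3*y + 5/2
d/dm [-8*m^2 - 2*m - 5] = -16*m - 2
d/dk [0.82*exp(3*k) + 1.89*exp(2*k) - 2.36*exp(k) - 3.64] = (2.46*exp(2*k) + 3.78*exp(k) - 2.36)*exp(k)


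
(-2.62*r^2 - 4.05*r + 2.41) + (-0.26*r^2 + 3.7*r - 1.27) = -2.88*r^2 - 0.35*r + 1.14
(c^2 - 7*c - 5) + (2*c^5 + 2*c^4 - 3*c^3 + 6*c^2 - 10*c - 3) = 2*c^5 + 2*c^4 - 3*c^3 + 7*c^2 - 17*c - 8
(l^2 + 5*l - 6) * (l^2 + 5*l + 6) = l^4 + 10*l^3 + 25*l^2 - 36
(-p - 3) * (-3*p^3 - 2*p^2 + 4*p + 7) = 3*p^4 + 11*p^3 + 2*p^2 - 19*p - 21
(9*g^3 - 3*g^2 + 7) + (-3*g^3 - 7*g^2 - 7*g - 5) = 6*g^3 - 10*g^2 - 7*g + 2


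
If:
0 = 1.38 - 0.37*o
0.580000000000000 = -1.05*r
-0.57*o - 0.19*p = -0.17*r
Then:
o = 3.73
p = -11.68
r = -0.55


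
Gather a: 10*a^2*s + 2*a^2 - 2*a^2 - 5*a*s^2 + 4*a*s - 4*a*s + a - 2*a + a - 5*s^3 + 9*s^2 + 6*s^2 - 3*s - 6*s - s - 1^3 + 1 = 10*a^2*s - 5*a*s^2 - 5*s^3 + 15*s^2 - 10*s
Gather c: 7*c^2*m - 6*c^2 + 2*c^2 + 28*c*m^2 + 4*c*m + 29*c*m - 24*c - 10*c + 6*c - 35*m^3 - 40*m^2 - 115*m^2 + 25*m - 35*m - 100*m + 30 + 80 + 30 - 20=c^2*(7*m - 4) + c*(28*m^2 + 33*m - 28) - 35*m^3 - 155*m^2 - 110*m + 120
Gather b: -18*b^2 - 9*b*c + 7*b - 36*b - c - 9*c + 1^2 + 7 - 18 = -18*b^2 + b*(-9*c - 29) - 10*c - 10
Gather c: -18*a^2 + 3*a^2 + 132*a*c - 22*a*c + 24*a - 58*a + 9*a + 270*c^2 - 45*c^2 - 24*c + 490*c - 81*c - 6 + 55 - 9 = -15*a^2 - 25*a + 225*c^2 + c*(110*a + 385) + 40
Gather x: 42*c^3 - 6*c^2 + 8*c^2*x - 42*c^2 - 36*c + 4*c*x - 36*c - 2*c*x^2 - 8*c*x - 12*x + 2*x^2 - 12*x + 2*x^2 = 42*c^3 - 48*c^2 - 72*c + x^2*(4 - 2*c) + x*(8*c^2 - 4*c - 24)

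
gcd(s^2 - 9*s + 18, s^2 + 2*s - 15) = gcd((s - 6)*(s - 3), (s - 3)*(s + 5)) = s - 3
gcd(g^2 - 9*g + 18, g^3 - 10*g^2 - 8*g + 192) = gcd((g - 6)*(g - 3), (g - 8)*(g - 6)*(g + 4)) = g - 6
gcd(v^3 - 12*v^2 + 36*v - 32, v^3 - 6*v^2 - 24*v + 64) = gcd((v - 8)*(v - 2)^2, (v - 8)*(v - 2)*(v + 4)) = v^2 - 10*v + 16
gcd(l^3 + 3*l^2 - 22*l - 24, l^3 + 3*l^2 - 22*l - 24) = l^3 + 3*l^2 - 22*l - 24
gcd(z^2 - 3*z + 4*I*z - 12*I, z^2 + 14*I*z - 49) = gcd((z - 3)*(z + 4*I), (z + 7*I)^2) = 1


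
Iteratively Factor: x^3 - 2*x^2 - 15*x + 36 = (x - 3)*(x^2 + x - 12) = (x - 3)^2*(x + 4)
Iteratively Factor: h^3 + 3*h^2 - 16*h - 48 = (h + 4)*(h^2 - h - 12) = (h + 3)*(h + 4)*(h - 4)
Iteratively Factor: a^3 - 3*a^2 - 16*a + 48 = (a + 4)*(a^2 - 7*a + 12) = (a - 4)*(a + 4)*(a - 3)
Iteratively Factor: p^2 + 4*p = (p)*(p + 4)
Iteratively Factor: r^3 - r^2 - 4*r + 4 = (r + 2)*(r^2 - 3*r + 2) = (r - 1)*(r + 2)*(r - 2)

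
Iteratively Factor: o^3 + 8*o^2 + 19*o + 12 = (o + 1)*(o^2 + 7*o + 12) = (o + 1)*(o + 4)*(o + 3)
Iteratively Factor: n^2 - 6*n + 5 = (n - 5)*(n - 1)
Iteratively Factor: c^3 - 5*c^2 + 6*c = (c)*(c^2 - 5*c + 6) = c*(c - 3)*(c - 2)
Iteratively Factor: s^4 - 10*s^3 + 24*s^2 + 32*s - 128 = (s - 4)*(s^3 - 6*s^2 + 32) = (s - 4)^2*(s^2 - 2*s - 8) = (s - 4)^2*(s + 2)*(s - 4)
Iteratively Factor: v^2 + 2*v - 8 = (v + 4)*(v - 2)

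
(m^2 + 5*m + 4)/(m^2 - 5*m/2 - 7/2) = 2*(m + 4)/(2*m - 7)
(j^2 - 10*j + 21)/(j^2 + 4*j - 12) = (j^2 - 10*j + 21)/(j^2 + 4*j - 12)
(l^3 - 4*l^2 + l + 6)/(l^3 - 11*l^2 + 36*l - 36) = (l + 1)/(l - 6)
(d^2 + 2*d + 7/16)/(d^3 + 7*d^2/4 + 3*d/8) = (4*d + 7)/(2*d*(2*d + 3))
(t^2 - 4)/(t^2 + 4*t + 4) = (t - 2)/(t + 2)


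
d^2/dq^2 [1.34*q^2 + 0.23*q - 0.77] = 2.68000000000000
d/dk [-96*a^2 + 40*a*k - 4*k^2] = 40*a - 8*k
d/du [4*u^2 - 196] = 8*u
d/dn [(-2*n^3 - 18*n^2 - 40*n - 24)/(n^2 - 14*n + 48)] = 2*(-n^4 + 28*n^3 + 2*n^2 - 840*n - 1128)/(n^4 - 28*n^3 + 292*n^2 - 1344*n + 2304)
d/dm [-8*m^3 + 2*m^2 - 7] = 4*m*(1 - 6*m)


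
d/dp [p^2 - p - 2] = 2*p - 1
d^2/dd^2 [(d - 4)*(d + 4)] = 2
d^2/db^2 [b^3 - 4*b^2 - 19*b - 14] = 6*b - 8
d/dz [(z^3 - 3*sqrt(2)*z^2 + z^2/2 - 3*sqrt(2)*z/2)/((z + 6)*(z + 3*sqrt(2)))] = (z^4 + 6*sqrt(2)*z^3 + 12*z^3 - 15*z^2 + 39*sqrt(2)*z^2 - 216*z + 18*sqrt(2)*z - 54)/(z^4 + 6*sqrt(2)*z^3 + 12*z^3 + 54*z^2 + 72*sqrt(2)*z^2 + 216*z + 216*sqrt(2)*z + 648)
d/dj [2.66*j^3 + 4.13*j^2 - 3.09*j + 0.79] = 7.98*j^2 + 8.26*j - 3.09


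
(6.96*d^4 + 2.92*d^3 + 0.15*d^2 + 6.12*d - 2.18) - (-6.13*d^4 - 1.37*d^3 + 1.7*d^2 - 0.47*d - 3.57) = 13.09*d^4 + 4.29*d^3 - 1.55*d^2 + 6.59*d + 1.39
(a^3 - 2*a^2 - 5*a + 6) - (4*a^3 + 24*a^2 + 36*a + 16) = -3*a^3 - 26*a^2 - 41*a - 10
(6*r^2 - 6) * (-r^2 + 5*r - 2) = -6*r^4 + 30*r^3 - 6*r^2 - 30*r + 12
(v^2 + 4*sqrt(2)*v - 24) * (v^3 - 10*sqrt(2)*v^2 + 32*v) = v^5 - 6*sqrt(2)*v^4 - 72*v^3 + 368*sqrt(2)*v^2 - 768*v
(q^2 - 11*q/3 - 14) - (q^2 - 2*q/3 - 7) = -3*q - 7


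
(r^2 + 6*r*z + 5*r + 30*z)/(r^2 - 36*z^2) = (-r - 5)/(-r + 6*z)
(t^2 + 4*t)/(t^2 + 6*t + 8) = t/(t + 2)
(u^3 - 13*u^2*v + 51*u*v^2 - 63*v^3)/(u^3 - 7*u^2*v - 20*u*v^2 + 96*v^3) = (u^2 - 10*u*v + 21*v^2)/(u^2 - 4*u*v - 32*v^2)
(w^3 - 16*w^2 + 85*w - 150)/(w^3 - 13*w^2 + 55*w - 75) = (w - 6)/(w - 3)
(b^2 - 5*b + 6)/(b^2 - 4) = (b - 3)/(b + 2)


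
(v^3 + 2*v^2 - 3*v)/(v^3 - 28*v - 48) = v*(-v^2 - 2*v + 3)/(-v^3 + 28*v + 48)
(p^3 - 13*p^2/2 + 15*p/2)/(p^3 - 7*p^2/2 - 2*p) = (-2*p^2 + 13*p - 15)/(-2*p^2 + 7*p + 4)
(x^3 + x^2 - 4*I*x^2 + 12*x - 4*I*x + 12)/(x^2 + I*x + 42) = (x^2 + x*(1 + 2*I) + 2*I)/(x + 7*I)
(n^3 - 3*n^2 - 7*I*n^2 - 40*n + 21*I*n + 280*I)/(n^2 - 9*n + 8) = (n^2 + n*(5 - 7*I) - 35*I)/(n - 1)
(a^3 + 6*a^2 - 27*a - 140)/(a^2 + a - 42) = (a^2 - a - 20)/(a - 6)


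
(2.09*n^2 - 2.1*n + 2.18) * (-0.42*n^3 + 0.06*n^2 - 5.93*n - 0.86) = -0.8778*n^5 + 1.0074*n^4 - 13.4353*n^3 + 10.7864*n^2 - 11.1214*n - 1.8748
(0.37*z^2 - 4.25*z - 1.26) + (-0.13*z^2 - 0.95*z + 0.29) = 0.24*z^2 - 5.2*z - 0.97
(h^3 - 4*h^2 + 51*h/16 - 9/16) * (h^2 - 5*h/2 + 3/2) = h^5 - 13*h^4/2 + 235*h^3/16 - 465*h^2/32 + 99*h/16 - 27/32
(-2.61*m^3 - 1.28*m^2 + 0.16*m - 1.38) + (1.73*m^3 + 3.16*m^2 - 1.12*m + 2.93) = -0.88*m^3 + 1.88*m^2 - 0.96*m + 1.55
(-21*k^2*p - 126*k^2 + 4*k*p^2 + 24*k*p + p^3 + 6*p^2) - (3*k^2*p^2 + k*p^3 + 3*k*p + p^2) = -3*k^2*p^2 - 21*k^2*p - 126*k^2 - k*p^3 + 4*k*p^2 + 21*k*p + p^3 + 5*p^2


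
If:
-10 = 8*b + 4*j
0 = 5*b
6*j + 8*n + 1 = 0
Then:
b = 0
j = -5/2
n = 7/4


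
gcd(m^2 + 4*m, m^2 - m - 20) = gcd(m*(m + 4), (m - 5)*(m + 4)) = m + 4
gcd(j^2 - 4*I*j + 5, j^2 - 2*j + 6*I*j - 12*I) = 1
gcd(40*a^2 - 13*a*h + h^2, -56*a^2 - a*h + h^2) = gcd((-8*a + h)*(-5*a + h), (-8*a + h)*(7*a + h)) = 8*a - h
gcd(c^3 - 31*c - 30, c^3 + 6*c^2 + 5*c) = c^2 + 6*c + 5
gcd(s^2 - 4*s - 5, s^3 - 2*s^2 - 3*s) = s + 1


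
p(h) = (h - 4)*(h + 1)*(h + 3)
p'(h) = (h - 4)*(h + 1) + (h - 4)*(h + 3) + (h + 1)*(h + 3) = 3*h^2 - 13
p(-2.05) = 6.03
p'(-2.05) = -0.39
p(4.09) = 3.25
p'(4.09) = 37.18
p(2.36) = -29.54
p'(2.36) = 3.71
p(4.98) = 46.77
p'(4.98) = 61.40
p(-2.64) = 3.92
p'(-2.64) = 7.91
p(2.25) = -29.86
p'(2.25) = 2.19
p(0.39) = -17.01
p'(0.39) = -12.54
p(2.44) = -29.19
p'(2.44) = 4.86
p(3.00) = -24.00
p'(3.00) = 14.00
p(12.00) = 1560.00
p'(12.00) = 419.00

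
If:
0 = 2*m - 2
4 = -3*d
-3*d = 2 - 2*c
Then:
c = -1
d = -4/3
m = 1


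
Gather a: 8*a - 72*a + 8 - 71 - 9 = -64*a - 72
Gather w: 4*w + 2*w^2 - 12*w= 2*w^2 - 8*w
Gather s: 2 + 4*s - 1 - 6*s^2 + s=-6*s^2 + 5*s + 1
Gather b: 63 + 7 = 70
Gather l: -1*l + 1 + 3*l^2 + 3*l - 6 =3*l^2 + 2*l - 5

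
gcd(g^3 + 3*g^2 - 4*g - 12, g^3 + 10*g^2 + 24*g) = 1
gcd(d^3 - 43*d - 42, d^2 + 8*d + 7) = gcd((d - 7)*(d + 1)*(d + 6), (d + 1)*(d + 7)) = d + 1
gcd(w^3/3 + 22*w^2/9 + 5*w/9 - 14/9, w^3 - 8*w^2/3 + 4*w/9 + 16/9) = 1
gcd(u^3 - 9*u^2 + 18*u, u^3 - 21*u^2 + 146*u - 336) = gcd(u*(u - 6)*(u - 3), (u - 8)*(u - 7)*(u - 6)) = u - 6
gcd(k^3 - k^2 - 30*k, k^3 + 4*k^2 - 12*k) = k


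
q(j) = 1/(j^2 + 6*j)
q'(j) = (-2*j - 6)/(j^2 + 6*j)^2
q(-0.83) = -0.23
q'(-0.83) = -0.24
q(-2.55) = -0.11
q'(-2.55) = -0.01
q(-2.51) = -0.11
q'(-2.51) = -0.01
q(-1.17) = -0.18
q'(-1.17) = -0.11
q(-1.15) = -0.18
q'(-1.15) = -0.12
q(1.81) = 0.07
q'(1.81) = -0.05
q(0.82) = 0.18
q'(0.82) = -0.24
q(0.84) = 0.17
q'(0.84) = -0.23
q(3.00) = 0.04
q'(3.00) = -0.02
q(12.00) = 0.00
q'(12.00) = 0.00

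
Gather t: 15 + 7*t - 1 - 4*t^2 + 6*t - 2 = -4*t^2 + 13*t + 12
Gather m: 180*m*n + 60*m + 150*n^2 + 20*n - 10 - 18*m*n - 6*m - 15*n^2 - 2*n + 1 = m*(162*n + 54) + 135*n^2 + 18*n - 9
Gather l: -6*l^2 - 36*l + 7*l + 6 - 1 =-6*l^2 - 29*l + 5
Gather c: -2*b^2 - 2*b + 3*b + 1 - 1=-2*b^2 + b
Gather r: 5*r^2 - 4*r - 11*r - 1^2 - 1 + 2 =5*r^2 - 15*r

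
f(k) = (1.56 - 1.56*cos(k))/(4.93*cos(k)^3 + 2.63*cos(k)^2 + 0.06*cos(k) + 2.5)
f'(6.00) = -0.05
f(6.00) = 0.01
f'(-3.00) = -75.25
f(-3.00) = 13.22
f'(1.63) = 0.57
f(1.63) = 0.66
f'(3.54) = -14.23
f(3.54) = 3.66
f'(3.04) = 84.35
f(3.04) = 16.45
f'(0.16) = 0.03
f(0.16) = 0.00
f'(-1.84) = -0.50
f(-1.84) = 0.77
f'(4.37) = -0.56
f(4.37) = 0.80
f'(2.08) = 0.86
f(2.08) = 0.92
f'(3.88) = -2.71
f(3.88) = 1.43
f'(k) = (1.56 - 1.56*cos(k))*(14.79*sin(k)*cos(k)^2 + 5.26*sin(k)*cos(k) + 0.06*sin(k))/(4.93*cos(k)^3 + 2.63*cos(k)^2 + 0.06*cos(k) + 2.5)^2 + 1.56*sin(k)/(4.93*cos(k)^3 + 2.63*cos(k)^2 + 0.06*cos(k) + 2.5) = (-15.3816*cos(k)^3 + 18.9696*cos(k)^2 + 8.2056*cos(k) + 3.9936)*sin(k)/(24.3049*cos(k)^6 + 25.9318*cos(k)^5 + 7.5085*cos(k)^4 + 24.9656*cos(k)^3 + 13.1536*cos(k)^2 + 0.3*cos(k) + 6.25)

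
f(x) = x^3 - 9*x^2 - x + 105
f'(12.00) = 215.00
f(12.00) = 525.00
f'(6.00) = -1.00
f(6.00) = -9.00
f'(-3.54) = 100.31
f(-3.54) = -48.61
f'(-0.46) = 7.91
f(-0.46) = 103.46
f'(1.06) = -16.71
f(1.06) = 95.02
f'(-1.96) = 45.80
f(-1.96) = 64.86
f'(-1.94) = 45.21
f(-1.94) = 65.77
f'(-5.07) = 167.37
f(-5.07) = -251.60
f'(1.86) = -24.10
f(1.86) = 78.44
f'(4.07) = -24.57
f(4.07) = 19.27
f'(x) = 3*x^2 - 18*x - 1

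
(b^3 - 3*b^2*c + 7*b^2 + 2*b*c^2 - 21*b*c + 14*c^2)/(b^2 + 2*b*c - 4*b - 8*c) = (b^3 - 3*b^2*c + 7*b^2 + 2*b*c^2 - 21*b*c + 14*c^2)/(b^2 + 2*b*c - 4*b - 8*c)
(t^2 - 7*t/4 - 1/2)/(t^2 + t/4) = (t - 2)/t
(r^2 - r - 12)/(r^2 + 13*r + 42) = (r^2 - r - 12)/(r^2 + 13*r + 42)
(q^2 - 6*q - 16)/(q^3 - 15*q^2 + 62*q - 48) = (q + 2)/(q^2 - 7*q + 6)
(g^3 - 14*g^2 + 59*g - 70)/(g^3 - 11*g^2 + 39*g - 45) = (g^2 - 9*g + 14)/(g^2 - 6*g + 9)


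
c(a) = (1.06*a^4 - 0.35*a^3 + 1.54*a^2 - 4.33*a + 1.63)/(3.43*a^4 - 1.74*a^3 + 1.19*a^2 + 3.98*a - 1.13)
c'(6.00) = -0.00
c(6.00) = 0.32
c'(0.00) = -1.25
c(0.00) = -1.44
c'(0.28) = -721.29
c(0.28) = 8.87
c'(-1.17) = 9.20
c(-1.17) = 2.24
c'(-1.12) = 14.44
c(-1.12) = 2.82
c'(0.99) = 0.54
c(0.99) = -0.08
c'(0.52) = -1.27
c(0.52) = -0.14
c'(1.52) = 0.31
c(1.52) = 0.15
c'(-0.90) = 1870.19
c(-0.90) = -33.70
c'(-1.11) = 16.00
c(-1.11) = 2.97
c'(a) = (-13.72*a^3 + 5.22*a^2 - 2.38*a - 3.98)*(1.06*a^4 - 0.35*a^3 + 1.54*a^2 - 4.33*a + 1.63)/(3.43*a^4 - 1.74*a^3 + 1.19*a^2 + 3.98*a - 1.13)^2 + (4.24*a^3 - 1.05*a^2 + 3.08*a - 4.33)/(3.43*a^4 - 1.74*a^3 + 1.19*a^2 + 3.98*a - 1.13) = (-0.643899999999999*a^6 - 8.0416*a^5 + 59.4752*a^4 - 45.0092*a^3 + 20.977*a^2 - 7.3598*a - 1.5945)/(11.7649*a^8 - 11.9364*a^7 + 11.191*a^6 + 23.1616*a^5 - 20.1861*a^4 + 13.4048*a^3 + 13.151*a^2 - 8.9948*a + 1.2769)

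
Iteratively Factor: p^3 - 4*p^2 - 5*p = (p - 5)*(p^2 + p) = p*(p - 5)*(p + 1)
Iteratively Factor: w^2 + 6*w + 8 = (w + 2)*(w + 4)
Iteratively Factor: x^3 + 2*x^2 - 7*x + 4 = (x - 1)*(x^2 + 3*x - 4) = (x - 1)*(x + 4)*(x - 1)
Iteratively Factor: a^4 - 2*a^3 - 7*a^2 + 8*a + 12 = (a - 2)*(a^3 - 7*a - 6) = (a - 2)*(a + 2)*(a^2 - 2*a - 3) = (a - 2)*(a + 1)*(a + 2)*(a - 3)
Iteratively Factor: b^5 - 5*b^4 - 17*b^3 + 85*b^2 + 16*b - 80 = (b + 1)*(b^4 - 6*b^3 - 11*b^2 + 96*b - 80) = (b - 1)*(b + 1)*(b^3 - 5*b^2 - 16*b + 80) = (b - 5)*(b - 1)*(b + 1)*(b^2 - 16) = (b - 5)*(b - 1)*(b + 1)*(b + 4)*(b - 4)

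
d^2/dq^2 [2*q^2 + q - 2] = 4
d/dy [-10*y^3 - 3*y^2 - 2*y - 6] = -30*y^2 - 6*y - 2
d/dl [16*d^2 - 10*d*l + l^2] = -10*d + 2*l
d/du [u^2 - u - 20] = 2*u - 1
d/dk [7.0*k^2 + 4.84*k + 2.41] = 14.0*k + 4.84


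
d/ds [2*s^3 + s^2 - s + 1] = 6*s^2 + 2*s - 1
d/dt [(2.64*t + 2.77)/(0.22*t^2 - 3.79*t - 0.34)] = (-0.5808*t^2 - 1.2188*t + 9.6007)/(0.0484*t^4 - 1.6676*t^3 + 14.2145*t^2 + 2.5772*t + 0.1156)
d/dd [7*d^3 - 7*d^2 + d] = 21*d^2 - 14*d + 1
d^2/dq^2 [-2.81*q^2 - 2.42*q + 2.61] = -5.62000000000000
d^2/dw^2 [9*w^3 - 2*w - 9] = 54*w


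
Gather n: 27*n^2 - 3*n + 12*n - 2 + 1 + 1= 27*n^2 + 9*n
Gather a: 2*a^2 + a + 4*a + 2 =2*a^2 + 5*a + 2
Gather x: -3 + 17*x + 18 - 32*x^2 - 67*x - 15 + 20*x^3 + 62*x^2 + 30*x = 20*x^3 + 30*x^2 - 20*x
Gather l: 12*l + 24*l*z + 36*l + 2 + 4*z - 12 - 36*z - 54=l*(24*z + 48) - 32*z - 64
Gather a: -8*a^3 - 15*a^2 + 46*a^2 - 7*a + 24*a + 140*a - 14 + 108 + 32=-8*a^3 + 31*a^2 + 157*a + 126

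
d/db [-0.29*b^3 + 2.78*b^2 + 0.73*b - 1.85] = -0.87*b^2 + 5.56*b + 0.73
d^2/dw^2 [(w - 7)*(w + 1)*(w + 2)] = 6*w - 8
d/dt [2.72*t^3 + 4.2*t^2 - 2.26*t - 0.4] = 8.16*t^2 + 8.4*t - 2.26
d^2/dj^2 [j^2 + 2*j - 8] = 2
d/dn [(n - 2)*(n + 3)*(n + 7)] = 3*n^2 + 16*n + 1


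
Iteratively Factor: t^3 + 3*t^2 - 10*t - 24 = (t + 2)*(t^2 + t - 12) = (t + 2)*(t + 4)*(t - 3)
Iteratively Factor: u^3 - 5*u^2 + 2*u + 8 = (u - 4)*(u^2 - u - 2) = (u - 4)*(u - 2)*(u + 1)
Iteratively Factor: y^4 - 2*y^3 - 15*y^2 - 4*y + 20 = (y + 2)*(y^3 - 4*y^2 - 7*y + 10) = (y - 5)*(y + 2)*(y^2 + y - 2) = (y - 5)*(y - 1)*(y + 2)*(y + 2)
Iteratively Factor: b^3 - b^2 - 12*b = (b)*(b^2 - b - 12) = b*(b + 3)*(b - 4)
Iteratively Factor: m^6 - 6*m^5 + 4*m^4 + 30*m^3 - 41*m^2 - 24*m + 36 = (m - 3)*(m^5 - 3*m^4 - 5*m^3 + 15*m^2 + 4*m - 12) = (m - 3)*(m - 2)*(m^4 - m^3 - 7*m^2 + m + 6) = (m - 3)*(m - 2)*(m + 1)*(m^3 - 2*m^2 - 5*m + 6) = (m - 3)^2*(m - 2)*(m + 1)*(m^2 + m - 2) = (m - 3)^2*(m - 2)*(m + 1)*(m + 2)*(m - 1)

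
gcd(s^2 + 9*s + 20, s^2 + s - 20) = s + 5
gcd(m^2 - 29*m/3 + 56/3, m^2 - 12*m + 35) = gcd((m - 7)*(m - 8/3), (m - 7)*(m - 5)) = m - 7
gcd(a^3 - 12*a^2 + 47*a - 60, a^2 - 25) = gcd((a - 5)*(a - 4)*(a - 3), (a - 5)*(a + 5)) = a - 5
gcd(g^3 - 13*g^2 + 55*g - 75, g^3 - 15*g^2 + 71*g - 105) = g^2 - 8*g + 15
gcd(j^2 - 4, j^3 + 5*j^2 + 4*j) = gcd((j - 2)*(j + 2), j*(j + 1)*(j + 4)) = 1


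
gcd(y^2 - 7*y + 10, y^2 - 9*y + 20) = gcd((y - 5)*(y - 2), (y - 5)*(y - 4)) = y - 5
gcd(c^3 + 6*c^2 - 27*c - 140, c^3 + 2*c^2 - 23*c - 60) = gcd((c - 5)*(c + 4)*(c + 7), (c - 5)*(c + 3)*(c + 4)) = c^2 - c - 20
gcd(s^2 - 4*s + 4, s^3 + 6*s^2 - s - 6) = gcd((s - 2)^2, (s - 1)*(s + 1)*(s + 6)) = 1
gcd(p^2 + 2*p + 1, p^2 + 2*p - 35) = 1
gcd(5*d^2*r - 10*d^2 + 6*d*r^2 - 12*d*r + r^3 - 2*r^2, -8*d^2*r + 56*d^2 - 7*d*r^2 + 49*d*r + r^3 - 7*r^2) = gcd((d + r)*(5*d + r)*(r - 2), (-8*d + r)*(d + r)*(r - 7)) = d + r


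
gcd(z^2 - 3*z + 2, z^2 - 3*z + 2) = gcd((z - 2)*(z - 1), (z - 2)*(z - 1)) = z^2 - 3*z + 2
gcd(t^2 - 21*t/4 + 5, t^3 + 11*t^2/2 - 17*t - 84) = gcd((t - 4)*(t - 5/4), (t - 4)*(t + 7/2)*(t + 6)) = t - 4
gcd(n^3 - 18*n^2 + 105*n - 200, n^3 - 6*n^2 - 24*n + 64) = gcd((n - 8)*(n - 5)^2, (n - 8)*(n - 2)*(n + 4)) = n - 8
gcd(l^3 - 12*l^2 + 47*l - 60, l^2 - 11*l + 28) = l - 4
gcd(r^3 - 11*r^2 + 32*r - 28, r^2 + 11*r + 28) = 1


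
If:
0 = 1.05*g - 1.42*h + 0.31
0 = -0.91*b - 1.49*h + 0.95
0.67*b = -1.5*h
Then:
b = 3.89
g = -2.64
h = -1.74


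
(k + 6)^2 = k^2 + 12*k + 36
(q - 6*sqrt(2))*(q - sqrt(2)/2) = q^2 - 13*sqrt(2)*q/2 + 6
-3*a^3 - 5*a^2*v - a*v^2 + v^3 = (-3*a + v)*(a + v)^2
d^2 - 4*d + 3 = (d - 3)*(d - 1)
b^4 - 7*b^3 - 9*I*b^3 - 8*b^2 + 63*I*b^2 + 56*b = b*(b - 7)*(b - 8*I)*(b - I)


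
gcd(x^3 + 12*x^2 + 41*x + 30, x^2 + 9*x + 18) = x + 6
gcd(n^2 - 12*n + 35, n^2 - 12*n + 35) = n^2 - 12*n + 35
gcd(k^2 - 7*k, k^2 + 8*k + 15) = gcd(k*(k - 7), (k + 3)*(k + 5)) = 1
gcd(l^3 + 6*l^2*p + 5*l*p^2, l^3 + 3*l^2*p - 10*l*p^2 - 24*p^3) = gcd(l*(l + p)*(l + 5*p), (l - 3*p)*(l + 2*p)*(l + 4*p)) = 1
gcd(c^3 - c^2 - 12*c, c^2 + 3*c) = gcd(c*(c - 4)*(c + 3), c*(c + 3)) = c^2 + 3*c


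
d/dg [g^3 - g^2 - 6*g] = 3*g^2 - 2*g - 6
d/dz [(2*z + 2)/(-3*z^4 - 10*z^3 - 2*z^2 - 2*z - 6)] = 2*(9*z^4 + 32*z^3 + 32*z^2 + 4*z - 4)/(9*z^8 + 60*z^7 + 112*z^6 + 52*z^5 + 80*z^4 + 128*z^3 + 28*z^2 + 24*z + 36)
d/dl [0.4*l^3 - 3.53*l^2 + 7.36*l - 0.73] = 1.2*l^2 - 7.06*l + 7.36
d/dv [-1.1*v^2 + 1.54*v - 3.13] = 1.54 - 2.2*v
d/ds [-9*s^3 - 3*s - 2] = -27*s^2 - 3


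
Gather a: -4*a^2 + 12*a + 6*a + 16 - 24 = -4*a^2 + 18*a - 8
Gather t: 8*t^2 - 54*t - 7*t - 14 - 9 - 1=8*t^2 - 61*t - 24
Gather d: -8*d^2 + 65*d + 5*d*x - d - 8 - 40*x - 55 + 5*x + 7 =-8*d^2 + d*(5*x + 64) - 35*x - 56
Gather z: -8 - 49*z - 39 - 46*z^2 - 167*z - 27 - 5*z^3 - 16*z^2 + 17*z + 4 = -5*z^3 - 62*z^2 - 199*z - 70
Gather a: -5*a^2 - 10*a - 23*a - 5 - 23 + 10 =-5*a^2 - 33*a - 18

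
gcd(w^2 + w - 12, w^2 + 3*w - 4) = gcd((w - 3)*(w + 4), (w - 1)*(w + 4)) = w + 4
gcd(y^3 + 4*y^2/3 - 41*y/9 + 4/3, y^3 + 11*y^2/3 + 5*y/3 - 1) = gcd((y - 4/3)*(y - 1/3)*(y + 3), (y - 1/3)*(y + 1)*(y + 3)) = y^2 + 8*y/3 - 1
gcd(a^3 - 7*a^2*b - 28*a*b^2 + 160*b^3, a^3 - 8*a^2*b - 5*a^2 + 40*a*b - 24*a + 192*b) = a - 8*b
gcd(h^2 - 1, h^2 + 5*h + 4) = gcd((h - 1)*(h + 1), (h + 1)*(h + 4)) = h + 1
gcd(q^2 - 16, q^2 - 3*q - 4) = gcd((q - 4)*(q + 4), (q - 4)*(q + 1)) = q - 4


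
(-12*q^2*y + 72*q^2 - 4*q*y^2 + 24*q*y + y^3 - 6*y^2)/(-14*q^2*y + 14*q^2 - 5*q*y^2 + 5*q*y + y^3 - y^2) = (-6*q*y + 36*q + y^2 - 6*y)/(-7*q*y + 7*q + y^2 - y)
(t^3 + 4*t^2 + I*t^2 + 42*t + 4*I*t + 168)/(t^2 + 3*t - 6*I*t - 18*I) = (t^2 + t*(4 + 7*I) + 28*I)/(t + 3)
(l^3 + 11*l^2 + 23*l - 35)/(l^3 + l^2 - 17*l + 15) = (l + 7)/(l - 3)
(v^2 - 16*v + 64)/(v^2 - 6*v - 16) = (v - 8)/(v + 2)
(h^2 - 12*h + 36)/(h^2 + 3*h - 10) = (h^2 - 12*h + 36)/(h^2 + 3*h - 10)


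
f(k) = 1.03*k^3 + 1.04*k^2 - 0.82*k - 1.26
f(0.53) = -1.25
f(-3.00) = -17.25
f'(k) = 3.09*k^2 + 2.08*k - 0.82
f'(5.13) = 91.17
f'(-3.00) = 20.75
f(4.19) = 89.33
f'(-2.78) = 17.28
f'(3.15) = 36.39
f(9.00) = 826.47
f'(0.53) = 1.15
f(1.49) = 3.23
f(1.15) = 0.74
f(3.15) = 38.67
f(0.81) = -0.69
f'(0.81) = 2.89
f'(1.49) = 9.14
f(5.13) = 160.96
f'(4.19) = 62.14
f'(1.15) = 5.66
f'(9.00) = 268.19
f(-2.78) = -13.07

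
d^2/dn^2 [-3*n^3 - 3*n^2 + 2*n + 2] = -18*n - 6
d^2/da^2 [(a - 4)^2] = 2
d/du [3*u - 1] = 3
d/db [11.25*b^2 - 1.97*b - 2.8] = 22.5*b - 1.97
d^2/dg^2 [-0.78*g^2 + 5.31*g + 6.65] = -1.56000000000000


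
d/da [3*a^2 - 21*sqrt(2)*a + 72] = 6*a - 21*sqrt(2)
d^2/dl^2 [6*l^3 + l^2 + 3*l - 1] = 36*l + 2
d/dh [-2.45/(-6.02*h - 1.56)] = -14.749/(6.02*h + 1.56)^2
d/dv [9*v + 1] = 9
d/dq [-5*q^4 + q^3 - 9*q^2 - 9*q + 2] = -20*q^3 + 3*q^2 - 18*q - 9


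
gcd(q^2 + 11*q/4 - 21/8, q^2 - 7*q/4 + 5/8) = 1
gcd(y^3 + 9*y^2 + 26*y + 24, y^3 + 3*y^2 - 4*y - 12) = y^2 + 5*y + 6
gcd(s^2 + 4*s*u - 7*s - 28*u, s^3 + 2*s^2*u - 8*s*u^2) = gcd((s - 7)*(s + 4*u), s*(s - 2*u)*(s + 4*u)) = s + 4*u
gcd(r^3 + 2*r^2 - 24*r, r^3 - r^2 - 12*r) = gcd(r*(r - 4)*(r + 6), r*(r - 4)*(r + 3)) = r^2 - 4*r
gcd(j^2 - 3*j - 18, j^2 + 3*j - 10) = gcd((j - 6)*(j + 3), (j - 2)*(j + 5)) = 1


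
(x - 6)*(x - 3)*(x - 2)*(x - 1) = x^4 - 12*x^3 + 47*x^2 - 72*x + 36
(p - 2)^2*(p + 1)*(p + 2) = p^4 - p^3 - 6*p^2 + 4*p + 8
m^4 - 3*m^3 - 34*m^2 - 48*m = m*(m - 8)*(m + 2)*(m + 3)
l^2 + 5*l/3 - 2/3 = (l - 1/3)*(l + 2)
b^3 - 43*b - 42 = (b - 7)*(b + 1)*(b + 6)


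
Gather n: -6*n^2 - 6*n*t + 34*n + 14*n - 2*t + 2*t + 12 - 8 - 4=-6*n^2 + n*(48 - 6*t)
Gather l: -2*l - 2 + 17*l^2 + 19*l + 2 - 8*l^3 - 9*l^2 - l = -8*l^3 + 8*l^2 + 16*l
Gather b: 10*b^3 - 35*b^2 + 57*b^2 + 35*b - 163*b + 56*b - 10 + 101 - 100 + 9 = 10*b^3 + 22*b^2 - 72*b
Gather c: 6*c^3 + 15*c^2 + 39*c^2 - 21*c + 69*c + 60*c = 6*c^3 + 54*c^2 + 108*c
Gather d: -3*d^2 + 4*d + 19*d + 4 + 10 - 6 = -3*d^2 + 23*d + 8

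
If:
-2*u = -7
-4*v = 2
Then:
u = 7/2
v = -1/2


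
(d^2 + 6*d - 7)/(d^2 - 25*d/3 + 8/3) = 3*(d^2 + 6*d - 7)/(3*d^2 - 25*d + 8)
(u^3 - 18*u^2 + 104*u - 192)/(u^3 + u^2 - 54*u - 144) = (u^2 - 10*u + 24)/(u^2 + 9*u + 18)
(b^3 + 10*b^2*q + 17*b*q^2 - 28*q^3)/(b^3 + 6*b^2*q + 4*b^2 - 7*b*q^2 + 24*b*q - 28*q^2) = (b + 4*q)/(b + 4)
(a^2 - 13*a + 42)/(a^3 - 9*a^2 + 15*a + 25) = (a^2 - 13*a + 42)/(a^3 - 9*a^2 + 15*a + 25)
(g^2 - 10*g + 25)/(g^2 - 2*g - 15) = (g - 5)/(g + 3)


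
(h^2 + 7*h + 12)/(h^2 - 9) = (h + 4)/(h - 3)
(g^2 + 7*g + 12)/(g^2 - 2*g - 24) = (g + 3)/(g - 6)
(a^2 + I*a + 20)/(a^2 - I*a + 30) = (a - 4*I)/(a - 6*I)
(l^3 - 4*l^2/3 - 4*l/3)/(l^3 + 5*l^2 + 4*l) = (3*l^2 - 4*l - 4)/(3*(l^2 + 5*l + 4))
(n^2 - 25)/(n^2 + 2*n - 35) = (n + 5)/(n + 7)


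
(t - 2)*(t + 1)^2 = t^3 - 3*t - 2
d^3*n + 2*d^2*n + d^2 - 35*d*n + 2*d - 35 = (d - 5)*(d + 7)*(d*n + 1)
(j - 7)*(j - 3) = j^2 - 10*j + 21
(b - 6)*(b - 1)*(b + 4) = b^3 - 3*b^2 - 22*b + 24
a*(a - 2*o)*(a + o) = a^3 - a^2*o - 2*a*o^2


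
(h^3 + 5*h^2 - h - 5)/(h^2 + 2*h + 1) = (h^2 + 4*h - 5)/(h + 1)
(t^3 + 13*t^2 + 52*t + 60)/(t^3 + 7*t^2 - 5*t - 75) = (t^2 + 8*t + 12)/(t^2 + 2*t - 15)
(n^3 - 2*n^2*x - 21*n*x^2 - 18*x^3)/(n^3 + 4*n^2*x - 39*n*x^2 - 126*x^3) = (n + x)/(n + 7*x)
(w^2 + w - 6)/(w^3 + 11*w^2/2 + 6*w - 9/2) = 2*(w - 2)/(2*w^2 + 5*w - 3)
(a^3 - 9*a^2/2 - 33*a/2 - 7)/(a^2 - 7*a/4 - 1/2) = 2*(-2*a^3 + 9*a^2 + 33*a + 14)/(-4*a^2 + 7*a + 2)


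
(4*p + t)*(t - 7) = 4*p*t - 28*p + t^2 - 7*t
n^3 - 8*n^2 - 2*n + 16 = (n - 8)*(n - sqrt(2))*(n + sqrt(2))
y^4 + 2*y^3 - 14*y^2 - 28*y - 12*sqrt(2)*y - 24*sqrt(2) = (y + 2)*(y - 3*sqrt(2))*(y + sqrt(2))*(y + 2*sqrt(2))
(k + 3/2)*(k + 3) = k^2 + 9*k/2 + 9/2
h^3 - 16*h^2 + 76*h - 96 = (h - 8)*(h - 6)*(h - 2)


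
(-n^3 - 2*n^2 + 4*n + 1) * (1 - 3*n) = 3*n^4 + 5*n^3 - 14*n^2 + n + 1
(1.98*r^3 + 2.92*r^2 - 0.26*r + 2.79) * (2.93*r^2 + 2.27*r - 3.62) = 5.8014*r^5 + 13.0502*r^4 - 1.301*r^3 - 2.9859*r^2 + 7.2745*r - 10.0998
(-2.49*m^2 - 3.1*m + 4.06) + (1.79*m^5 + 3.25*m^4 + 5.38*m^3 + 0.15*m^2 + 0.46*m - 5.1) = 1.79*m^5 + 3.25*m^4 + 5.38*m^3 - 2.34*m^2 - 2.64*m - 1.04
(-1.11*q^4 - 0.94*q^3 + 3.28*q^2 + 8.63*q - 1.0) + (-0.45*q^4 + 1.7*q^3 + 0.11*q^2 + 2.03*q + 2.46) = -1.56*q^4 + 0.76*q^3 + 3.39*q^2 + 10.66*q + 1.46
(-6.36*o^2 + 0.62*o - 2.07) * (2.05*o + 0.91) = -13.038*o^3 - 4.5166*o^2 - 3.6793*o - 1.8837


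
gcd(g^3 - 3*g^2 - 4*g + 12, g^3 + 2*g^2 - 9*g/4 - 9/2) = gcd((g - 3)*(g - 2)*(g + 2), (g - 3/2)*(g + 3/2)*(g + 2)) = g + 2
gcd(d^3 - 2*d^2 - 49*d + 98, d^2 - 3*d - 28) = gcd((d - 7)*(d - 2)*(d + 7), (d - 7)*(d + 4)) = d - 7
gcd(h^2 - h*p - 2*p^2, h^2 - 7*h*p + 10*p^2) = -h + 2*p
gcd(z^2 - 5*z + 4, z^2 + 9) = 1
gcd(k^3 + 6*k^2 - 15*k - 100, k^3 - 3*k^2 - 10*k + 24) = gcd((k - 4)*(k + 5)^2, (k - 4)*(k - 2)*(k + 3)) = k - 4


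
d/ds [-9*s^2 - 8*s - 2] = -18*s - 8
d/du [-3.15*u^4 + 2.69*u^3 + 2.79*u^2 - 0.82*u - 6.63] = -12.6*u^3 + 8.07*u^2 + 5.58*u - 0.82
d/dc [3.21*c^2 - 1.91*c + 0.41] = 6.42*c - 1.91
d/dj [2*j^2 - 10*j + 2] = 4*j - 10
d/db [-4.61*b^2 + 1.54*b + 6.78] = 1.54 - 9.22*b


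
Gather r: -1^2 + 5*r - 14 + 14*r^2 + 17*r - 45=14*r^2 + 22*r - 60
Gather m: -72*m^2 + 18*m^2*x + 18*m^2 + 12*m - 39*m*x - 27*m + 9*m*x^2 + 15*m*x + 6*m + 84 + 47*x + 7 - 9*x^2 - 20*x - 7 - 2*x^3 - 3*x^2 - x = m^2*(18*x - 54) + m*(9*x^2 - 24*x - 9) - 2*x^3 - 12*x^2 + 26*x + 84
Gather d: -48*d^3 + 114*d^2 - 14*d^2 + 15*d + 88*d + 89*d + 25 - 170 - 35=-48*d^3 + 100*d^2 + 192*d - 180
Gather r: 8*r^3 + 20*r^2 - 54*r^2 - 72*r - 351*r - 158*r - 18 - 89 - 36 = 8*r^3 - 34*r^2 - 581*r - 143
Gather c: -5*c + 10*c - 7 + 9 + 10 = 5*c + 12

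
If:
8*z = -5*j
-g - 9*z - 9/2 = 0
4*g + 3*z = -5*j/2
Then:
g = -9/74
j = 144/185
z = -18/37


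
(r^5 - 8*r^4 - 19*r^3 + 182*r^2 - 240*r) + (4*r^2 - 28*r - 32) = r^5 - 8*r^4 - 19*r^3 + 186*r^2 - 268*r - 32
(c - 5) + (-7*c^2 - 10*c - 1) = -7*c^2 - 9*c - 6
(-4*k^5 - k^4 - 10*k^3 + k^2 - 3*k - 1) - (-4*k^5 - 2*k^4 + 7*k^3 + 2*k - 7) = k^4 - 17*k^3 + k^2 - 5*k + 6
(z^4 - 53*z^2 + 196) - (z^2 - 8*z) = z^4 - 54*z^2 + 8*z + 196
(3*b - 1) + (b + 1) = 4*b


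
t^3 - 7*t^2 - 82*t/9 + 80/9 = (t - 8)*(t - 2/3)*(t + 5/3)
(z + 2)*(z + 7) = z^2 + 9*z + 14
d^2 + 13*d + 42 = (d + 6)*(d + 7)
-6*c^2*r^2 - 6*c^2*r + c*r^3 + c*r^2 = r*(-6*c + r)*(c*r + c)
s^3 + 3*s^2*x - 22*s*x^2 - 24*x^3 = (s - 4*x)*(s + x)*(s + 6*x)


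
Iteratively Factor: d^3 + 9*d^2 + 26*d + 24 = (d + 2)*(d^2 + 7*d + 12) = (d + 2)*(d + 3)*(d + 4)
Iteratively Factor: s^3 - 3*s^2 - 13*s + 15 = (s - 1)*(s^2 - 2*s - 15) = (s - 1)*(s + 3)*(s - 5)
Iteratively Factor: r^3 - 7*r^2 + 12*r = (r - 4)*(r^2 - 3*r) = r*(r - 4)*(r - 3)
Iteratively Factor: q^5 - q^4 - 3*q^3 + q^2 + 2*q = (q - 2)*(q^4 + q^3 - q^2 - q) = (q - 2)*(q + 1)*(q^3 - q) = q*(q - 2)*(q + 1)*(q^2 - 1) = q*(q - 2)*(q - 1)*(q + 1)*(q + 1)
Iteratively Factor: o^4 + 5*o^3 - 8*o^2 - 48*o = (o - 3)*(o^3 + 8*o^2 + 16*o) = o*(o - 3)*(o^2 + 8*o + 16) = o*(o - 3)*(o + 4)*(o + 4)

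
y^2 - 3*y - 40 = (y - 8)*(y + 5)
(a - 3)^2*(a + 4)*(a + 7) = a^4 + 5*a^3 - 29*a^2 - 69*a + 252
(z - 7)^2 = z^2 - 14*z + 49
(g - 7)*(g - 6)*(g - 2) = g^3 - 15*g^2 + 68*g - 84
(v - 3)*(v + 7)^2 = v^3 + 11*v^2 + 7*v - 147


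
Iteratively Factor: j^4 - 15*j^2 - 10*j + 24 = (j + 2)*(j^3 - 2*j^2 - 11*j + 12) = (j - 1)*(j + 2)*(j^2 - j - 12) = (j - 1)*(j + 2)*(j + 3)*(j - 4)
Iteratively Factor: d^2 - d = (d)*(d - 1)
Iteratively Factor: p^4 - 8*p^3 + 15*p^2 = (p - 3)*(p^3 - 5*p^2) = p*(p - 3)*(p^2 - 5*p) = p^2*(p - 3)*(p - 5)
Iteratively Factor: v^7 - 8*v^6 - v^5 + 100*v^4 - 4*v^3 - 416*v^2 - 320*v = (v + 2)*(v^6 - 10*v^5 + 19*v^4 + 62*v^3 - 128*v^2 - 160*v) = (v - 4)*(v + 2)*(v^5 - 6*v^4 - 5*v^3 + 42*v^2 + 40*v) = (v - 4)*(v + 2)^2*(v^4 - 8*v^3 + 11*v^2 + 20*v) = (v - 4)^2*(v + 2)^2*(v^3 - 4*v^2 - 5*v) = (v - 4)^2*(v + 1)*(v + 2)^2*(v^2 - 5*v) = v*(v - 4)^2*(v + 1)*(v + 2)^2*(v - 5)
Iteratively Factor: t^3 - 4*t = (t)*(t^2 - 4) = t*(t - 2)*(t + 2)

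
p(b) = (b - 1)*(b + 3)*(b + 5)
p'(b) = (b - 1)*(b + 3) + (b - 1)*(b + 5) + (b + 3)*(b + 5) = 3*b^2 + 14*b + 7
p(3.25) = 116.02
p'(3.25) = 84.19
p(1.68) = 21.26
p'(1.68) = 38.99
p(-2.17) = -7.45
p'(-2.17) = -9.25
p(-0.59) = -16.90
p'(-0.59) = -0.22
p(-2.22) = -6.98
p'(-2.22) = -9.29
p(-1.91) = -9.80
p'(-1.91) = -8.80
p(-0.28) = -16.43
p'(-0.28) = 3.32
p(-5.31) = -4.52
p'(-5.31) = 17.25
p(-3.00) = 0.00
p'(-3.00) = -8.00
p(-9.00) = -240.00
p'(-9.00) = 124.00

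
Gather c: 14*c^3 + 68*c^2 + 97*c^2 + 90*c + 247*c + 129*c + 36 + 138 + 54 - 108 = 14*c^3 + 165*c^2 + 466*c + 120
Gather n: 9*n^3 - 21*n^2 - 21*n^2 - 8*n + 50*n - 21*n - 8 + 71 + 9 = 9*n^3 - 42*n^2 + 21*n + 72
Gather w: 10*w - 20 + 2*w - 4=12*w - 24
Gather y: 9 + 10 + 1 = 20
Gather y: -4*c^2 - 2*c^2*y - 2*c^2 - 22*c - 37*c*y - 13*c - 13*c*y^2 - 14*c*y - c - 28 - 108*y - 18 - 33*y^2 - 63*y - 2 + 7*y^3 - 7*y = -6*c^2 - 36*c + 7*y^3 + y^2*(-13*c - 33) + y*(-2*c^2 - 51*c - 178) - 48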